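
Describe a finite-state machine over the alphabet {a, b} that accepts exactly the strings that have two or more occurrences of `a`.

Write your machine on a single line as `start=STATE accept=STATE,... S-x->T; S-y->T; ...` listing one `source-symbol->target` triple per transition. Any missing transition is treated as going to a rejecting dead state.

start=S0; accept=S2,S3; S0-a->S1; S0-b->S0; S1-a->S2; S1-b->S1; S2-a->S3; S2-b->S2; S3-a->S3; S3-b->S3

Count `a`s, saturating at 3: states S0 through S2 mean 0 through 2 `a`s seen; S3 means more than 2. Each `a` increments (capped at S3); other symbols loop. Accept from {S2, S3}.
With 4 states:
        a   b  
>  S0   S1  S0 
   S1   S2  S1 
 * S2   S3  S2 
 * S3   S3  S3 
(> = start, * = accepting)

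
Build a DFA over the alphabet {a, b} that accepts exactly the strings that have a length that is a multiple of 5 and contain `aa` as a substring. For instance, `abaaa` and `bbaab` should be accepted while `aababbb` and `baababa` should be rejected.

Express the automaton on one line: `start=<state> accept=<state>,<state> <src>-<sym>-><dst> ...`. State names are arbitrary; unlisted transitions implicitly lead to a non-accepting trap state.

start=q0 accept=q12 q0-a->q1 q0-b->q2 q1-a->q3 q1-b->q4 q2-a->q5 q2-b->q4 q3-a->q6 q3-b->q6 q4-a->q7 q4-b->q8 q5-a->q6 q5-b->q8 q6-a->q9 q6-b->q9 q7-a->q9 q7-b->q10 q8-a->q11 q8-b->q10 q9-a->q12 q9-b->q12 q10-a->q13 q10-b->q0 q11-a->q12 q11-b->q0 q12-a->q14 q12-b->q14 q13-a->q14 q13-b->q2 q14-a->q3 q14-b->q3

Handle the two conditions separately and then intersect. The first has 5 states tracking the input length modulo 5; the second has 3 states tracking whether and how much of `aa` has been seen. A product state is a pair (one from each), accepting exactly when both do.
          a    b  
>  q0     q1   q2 
   q1     q3   q4 
   q2     q5   q4 
   q3     q6   q6 
   q4     q7   q8 
   q5     q6   q8 
   q6     q9   q9 
   q7     q9  q10 
   q8    q11  q10 
   q9    q12  q12 
   q10   q13   q0 
   q11   q12   q0 
 * q12   q14  q14 
   q13   q14   q2 
   q14    q3   q3 
(> = start, * = accepting)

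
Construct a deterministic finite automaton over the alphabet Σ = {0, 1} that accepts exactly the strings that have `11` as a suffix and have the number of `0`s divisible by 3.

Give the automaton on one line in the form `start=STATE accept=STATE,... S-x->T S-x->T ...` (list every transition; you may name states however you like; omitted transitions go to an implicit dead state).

Build one automaton per condition and run them in lockstep. The first has 3 states tracking how much of the suffix `11` has currently been matched; the second has 3 states tracking the count of `0`s modulo 3. A product state is a pair (one from each), accepting exactly when both do. Minimizing collapses redundant product states.
With 5 states:
        0   1  
>  q0   q1  q2 
   q1   q3  q1 
   q2   q1  q4 
   q3   q0  q3 
 * q4   q1  q4 
(> = start, * = accepting)

start=q0 accept=q4 q0-0->q1 q0-1->q2 q1-0->q3 q1-1->q1 q2-0->q1 q2-1->q4 q3-0->q0 q3-1->q3 q4-0->q1 q4-1->q4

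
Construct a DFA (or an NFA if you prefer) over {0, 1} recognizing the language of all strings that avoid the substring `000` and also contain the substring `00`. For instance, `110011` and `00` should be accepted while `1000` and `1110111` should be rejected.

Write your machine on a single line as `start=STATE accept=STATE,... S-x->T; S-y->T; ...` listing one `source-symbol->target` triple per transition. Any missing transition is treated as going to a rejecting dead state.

start=A; accept=C,E,F; A-0->B; A-1->A; B-0->C; B-1->A; C-0->D; C-1->E; D-0->D; D-1->D; E-0->F; E-1->E; F-0->C; F-1->E

Handle the two conditions separately and then intersect. One (4 states) tracks partial matches of the forbidden pattern `000`; the other (3 states) tracks whether and how much of `00` has been seen. Each combined state is a pair, one component from each; accept when both components accept.
6 states suffice.
       0  1 
>  A   B  A 
   B   C  A 
 * C   D  E 
   D   D  D 
 * E   F  E 
 * F   C  E 
(> = start, * = accepting)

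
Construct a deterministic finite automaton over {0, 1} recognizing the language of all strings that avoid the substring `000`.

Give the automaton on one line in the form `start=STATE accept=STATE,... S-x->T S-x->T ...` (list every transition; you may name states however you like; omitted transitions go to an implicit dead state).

start=s0 accept=s0,s1,s2 s0-0->s1 s0-1->s0 s1-0->s2 s1-1->s0 s2-0->s3 s2-1->s0 s3-0->s3 s3-1->s3

This is the complement of 'contains `000`'. Use the same substring-matching states — s0 through s3 holding how much of `000` has just been matched — but flip the accepting set: everything except the trap s3 accepts.
4 states suffice.
        0   1  
>* s0   s1  s0 
 * s1   s2  s0 
 * s2   s3  s0 
   s3   s3  s3 
(> = start, * = accepting)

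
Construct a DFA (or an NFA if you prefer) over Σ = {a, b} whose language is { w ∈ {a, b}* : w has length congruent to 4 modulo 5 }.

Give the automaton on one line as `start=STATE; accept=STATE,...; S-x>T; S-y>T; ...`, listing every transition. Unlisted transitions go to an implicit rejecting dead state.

start=s0; accept=s4; s0-a>s1; s0-b>s1; s1-a>s2; s1-b>s2; s2-a>s3; s2-b>s3; s3-a>s4; s3-b>s4; s4-a>s0; s4-b>s0

Only the length mod 5 matters, so use a 5-cycle: from any state, every input symbol moves to the next state, wrapping s4 back to s0. Mark s4 accepting.
5 states suffice.
        a   b  
>  s0   s1  s1 
   s1   s2  s2 
   s2   s3  s3 
   s3   s4  s4 
 * s4   s0  s0 
(> = start, * = accepting)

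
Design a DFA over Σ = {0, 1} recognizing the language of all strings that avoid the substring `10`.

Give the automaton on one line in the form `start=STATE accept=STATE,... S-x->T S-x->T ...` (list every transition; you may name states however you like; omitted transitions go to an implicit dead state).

start=A accept=A,B A-0->A A-1->B B-0->C B-1->B C-0->C C-1->C

This is the complement of 'contains `10`'. Use the same substring-matching states — A through C holding how much of `10` has just been matched — but flip the accepting set: everything except the trap C accepts.
With 3 states:
       0  1 
>* A   A  B 
 * B   C  B 
   C   C  C 
(> = start, * = accepting)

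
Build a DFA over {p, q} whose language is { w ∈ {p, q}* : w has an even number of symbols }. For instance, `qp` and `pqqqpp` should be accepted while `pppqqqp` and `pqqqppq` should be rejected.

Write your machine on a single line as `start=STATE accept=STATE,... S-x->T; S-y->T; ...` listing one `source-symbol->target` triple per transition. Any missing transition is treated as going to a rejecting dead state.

start=S0; accept=S0; S0-p->S1; S0-q->S1; S1-p->S0; S1-q->S0

Count input length modulo 2: every symbol advances one step around the cycle S0 → S1 → S0. Accept at S0.
With 2 states:
        p   q  
>* S0   S1  S1 
   S1   S0  S0 
(> = start, * = accepting)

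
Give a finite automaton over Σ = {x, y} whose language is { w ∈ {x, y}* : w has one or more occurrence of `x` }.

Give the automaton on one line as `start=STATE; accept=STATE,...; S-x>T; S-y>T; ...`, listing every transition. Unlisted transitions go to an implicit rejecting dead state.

Only the number of `x`s matters, and only up to 2. Make a chain S0 → S1 → S2 advanced by each `x` (with S2 absorbing); every other symbol self-loops. The accepting set is {S1, S2}.
A 3-state machine:
        x   y  
>  S0   S1  S0 
 * S1   S2  S1 
 * S2   S2  S2 
(> = start, * = accepting)

start=S0; accept=S1,S2; S0-x>S1; S0-y>S0; S1-x>S2; S1-y>S1; S2-x>S2; S2-y>S2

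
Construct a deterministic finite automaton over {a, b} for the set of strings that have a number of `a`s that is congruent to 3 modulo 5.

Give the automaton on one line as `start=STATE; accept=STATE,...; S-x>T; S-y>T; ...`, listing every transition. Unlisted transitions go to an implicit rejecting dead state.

start=q0; accept=q3; q0-a>q1; q0-b>q0; q1-a>q2; q1-b>q1; q2-a>q3; q2-b>q2; q3-a>q4; q3-b>q3; q4-a>q0; q4-b>q4

The only thing that matters is how many `a`s have appeared, reduced mod 5. Use one state per residue: q0 for 0, …, q4 for 4. Reading `a` moves to the next residue; anything else stays put. q3 is accepting.
A 5-state machine:
        a   b  
>  q0   q1  q0 
   q1   q2  q1 
   q2   q3  q2 
 * q3   q4  q3 
   q4   q0  q4 
(> = start, * = accepting)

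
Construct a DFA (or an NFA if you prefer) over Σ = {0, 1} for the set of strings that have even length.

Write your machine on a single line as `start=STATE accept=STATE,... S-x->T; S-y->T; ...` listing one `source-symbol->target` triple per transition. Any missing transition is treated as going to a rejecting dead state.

Only the length mod 2 matters, so use a 2-cycle: from any state, every input symbol moves to the next state, wrapping S1 back to S0. Mark S0 accepting.
A 2-state machine:
        0   1  
>* S0   S1  S1 
   S1   S0  S0 
(> = start, * = accepting)

start=S0; accept=S0; S0-0->S1; S0-1->S1; S1-0->S0; S1-1->S0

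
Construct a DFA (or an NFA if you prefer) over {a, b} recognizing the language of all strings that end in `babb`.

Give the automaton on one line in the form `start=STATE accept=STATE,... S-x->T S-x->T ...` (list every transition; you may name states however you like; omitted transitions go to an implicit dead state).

Remember how much of `babb` the current input suffix matches. State q0 means no match yet; q1 means the last symbol is `b`; q2 means the last 2 symbols are `ba`; q3 means the last 3 symbols are `bab`; q4 means the last 4 symbols are `babb`. Only q4 accepts. On a mismatch, fall back to the longest proper suffix that is still a prefix of `babb`.
        a   b  
>  q0   q0  q1 
   q1   q2  q1 
   q2   q0  q3 
   q3   q2  q4 
 * q4   q2  q1 
(> = start, * = accepting)

start=q0 accept=q4 q0-a->q0 q0-b->q1 q1-a->q2 q1-b->q1 q2-a->q0 q2-b->q3 q3-a->q2 q3-b->q4 q4-a->q2 q4-b->q1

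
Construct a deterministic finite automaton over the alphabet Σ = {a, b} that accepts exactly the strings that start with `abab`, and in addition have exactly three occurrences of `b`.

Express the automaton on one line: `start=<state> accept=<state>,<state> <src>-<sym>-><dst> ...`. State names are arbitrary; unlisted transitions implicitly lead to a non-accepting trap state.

start=s0 accept=s6 s0-a->s1 s0-b->s2 s1-a->s2 s1-b->s3 s2-a->s2 s2-b->s2 s3-a->s4 s3-b->s2 s4-a->s2 s4-b->s5 s5-a->s5 s5-b->s6 s6-a->s6 s6-b->s2

Handle the two conditions separately and then intersect. The first has 6 states tracking whether the input so far still matches the prefix `abab`; the second has 5 states tracking the count of `b`s, saturating at 4. A product state is a pair (one from each), accepting exactly when both do. After merging equivalent states the machine shrinks.
        a   b  
>  s0   s1  s2 
   s1   s2  s3 
   s2   s2  s2 
   s3   s4  s2 
   s4   s2  s5 
   s5   s5  s6 
 * s6   s6  s2 
(> = start, * = accepting)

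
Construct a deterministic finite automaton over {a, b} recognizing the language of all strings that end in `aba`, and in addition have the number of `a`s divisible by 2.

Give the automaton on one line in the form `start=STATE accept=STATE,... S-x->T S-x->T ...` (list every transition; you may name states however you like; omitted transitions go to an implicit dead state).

start=s0 accept=s3 s0-a->s1 s0-b->s0 s1-a->s0 s1-b->s2 s2-a->s3 s2-b->s4 s3-a->s1 s3-b->s0 s4-a->s0 s4-b->s4

Build one automaton per condition and run them in lockstep. One (4 states) tracks how much of the suffix `aba` has currently been matched; the other (2 states) tracks the count of `a`s modulo 2. Each combined state is a pair, one component from each; accept when both components accept. Equivalent product states are then merged.
5 states suffice.
        a   b  
>  s0   s1  s0 
   s1   s0  s2 
   s2   s3  s4 
 * s3   s1  s0 
   s4   s0  s4 
(> = start, * = accepting)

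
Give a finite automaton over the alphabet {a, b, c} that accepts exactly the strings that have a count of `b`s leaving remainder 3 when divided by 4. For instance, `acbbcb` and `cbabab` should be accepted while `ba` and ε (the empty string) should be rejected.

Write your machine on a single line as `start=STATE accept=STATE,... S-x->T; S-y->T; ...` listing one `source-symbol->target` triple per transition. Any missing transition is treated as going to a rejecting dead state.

start=S0; accept=S3; S0-a->S0; S0-b->S1; S0-c->S0; S1-a->S1; S1-b->S2; S1-c->S1; S2-a->S2; S2-b->S3; S2-c->S2; S3-a->S3; S3-b->S0; S3-c->S3

The only thing that matters is how many `b`s have appeared, reduced mod 4. Use one state per residue: S0 for 0, …, S3 for 3. Reading `b` moves to the next residue; anything else stays put. S3 is accepting.
With 4 states:
        a   b   c  
>  S0   S0  S1  S0 
   S1   S1  S2  S1 
   S2   S2  S3  S2 
 * S3   S3  S0  S3 
(> = start, * = accepting)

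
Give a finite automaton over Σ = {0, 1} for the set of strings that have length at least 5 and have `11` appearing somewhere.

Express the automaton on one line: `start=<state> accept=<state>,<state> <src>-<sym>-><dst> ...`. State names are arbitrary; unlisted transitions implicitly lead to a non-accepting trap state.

start=S0 accept=S11 S0-0->S1 S0-1->S2 S1-0->S3 S1-1->S4 S2-0->S3 S2-1->S5 S3-0->S6 S3-1->S7 S4-0->S6 S4-1->S8 S5-0->S8 S5-1->S8 S6-0->S6 S6-1->S9 S7-0->S6 S7-1->S10 S8-0->S10 S8-1->S10 S9-0->S6 S9-1->S11 S10-0->S11 S10-1->S11 S11-0->S11 S11-1->S11

Build one automaton per condition and run them in lockstep. The first has 7 states tracking the input length, saturating at 6; the second has 3 states tracking whether and how much of `11` has been seen. A product state is a pair (one from each), accepting exactly when both do. Minimizing collapses redundant product states.
A 12-state machine:
          0    1  
>  S0     S1   S2 
   S1     S3   S4 
   S2     S3   S5 
   S3     S6   S7 
   S4     S6   S8 
   S5     S8   S8 
   S6     S6   S9 
   S7     S6  S10 
   S8    S10  S10 
   S9     S6  S11 
   S10   S11  S11 
 * S11   S11  S11 
(> = start, * = accepting)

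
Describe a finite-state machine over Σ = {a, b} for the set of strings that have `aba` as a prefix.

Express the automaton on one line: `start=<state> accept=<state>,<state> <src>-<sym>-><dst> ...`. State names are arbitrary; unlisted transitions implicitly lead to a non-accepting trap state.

Walk along `aba` while the input agrees: from S0 take `a` to S1, and so on. Any deviation drops to the rejecting sink S4. Once S3 is reached the prefix is confirmed and every continuation is accepted.
A 5-state machine:
        a   b  
>  S0   S1  S4 
   S1   S4  S2 
   S2   S3  S4 
 * S3   S3  S3 
   S4   S4  S4 
(> = start, * = accepting)

start=S0 accept=S3 S0-a->S1 S0-b->S4 S1-a->S4 S1-b->S2 S2-a->S3 S2-b->S4 S3-a->S3 S3-b->S3 S4-a->S4 S4-b->S4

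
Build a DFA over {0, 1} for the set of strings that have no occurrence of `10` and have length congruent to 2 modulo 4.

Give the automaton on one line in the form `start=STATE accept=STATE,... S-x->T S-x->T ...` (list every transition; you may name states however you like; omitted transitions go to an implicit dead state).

Run two small machines in parallel and take their product. The first has 3 states tracking partial matches of the forbidden pattern `10`; the second has 4 states tracking the input length modulo 4. A product state is a pair (one from each), accepting exactly when both do. After merging equivalent states the machine shrinks.
        0   1  
>  q0   q1  q2 
   q1   q3  q4 
   q2   q5  q4 
 * q3   q6  q7 
 * q4   q5  q7 
   q5   q5  q5 
   q6   q0  q8 
   q7   q5  q8 
   q8   q5  q2 
(> = start, * = accepting)

start=q0 accept=q3,q4 q0-0->q1 q0-1->q2 q1-0->q3 q1-1->q4 q2-0->q5 q2-1->q4 q3-0->q6 q3-1->q7 q4-0->q5 q4-1->q7 q5-0->q5 q5-1->q5 q6-0->q0 q6-1->q8 q7-0->q5 q7-1->q8 q8-0->q5 q8-1->q2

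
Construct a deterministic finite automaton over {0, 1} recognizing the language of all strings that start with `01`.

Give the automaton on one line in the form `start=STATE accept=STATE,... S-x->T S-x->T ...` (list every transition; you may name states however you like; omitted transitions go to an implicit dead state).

start=S0 accept=S2 S0-0->S1 S0-1->S3 S1-0->S3 S1-1->S2 S2-0->S2 S2-1->S2 S3-0->S3 S3-1->S3

Walk along `01` while the input agrees: from S0 take `0` to S1, and so on. Any deviation drops to the rejecting sink S3. Once S2 is reached the prefix is confirmed and every continuation is accepted.
A 4-state machine:
        0   1  
>  S0   S1  S3 
   S1   S3  S2 
 * S2   S2  S2 
   S3   S3  S3 
(> = start, * = accepting)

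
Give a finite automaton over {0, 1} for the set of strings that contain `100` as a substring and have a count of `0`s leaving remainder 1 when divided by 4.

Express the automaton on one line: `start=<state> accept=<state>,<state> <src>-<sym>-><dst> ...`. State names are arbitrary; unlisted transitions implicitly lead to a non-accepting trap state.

Build one automaton per condition and run them in lockstep. One (4 states) tracks whether and how much of `100` has been seen; the other (4 states) tracks the count of `0`s modulo 4. Each combined state is a pair, one component from each; accept when both components accept.
16 states suffice.
          0    1  
>  q0     q1   q2 
   q1     q3   q4 
   q2     q5   q2 
   q3     q6   q7 
   q4     q8   q4 
   q5     q9   q4 
   q6     q0  q10 
   q7    q11   q7 
   q8    q12   q7 
   q9    q12   q9 
   q10   q13  q10 
   q11   q14  q10 
   q12   q14  q12 
   q13   q15   q2 
   q14   q15  q14 
 * q15    q9  q15 
(> = start, * = accepting)

start=q0 accept=q15 q0-0->q1 q0-1->q2 q1-0->q3 q1-1->q4 q2-0->q5 q2-1->q2 q3-0->q6 q3-1->q7 q4-0->q8 q4-1->q4 q5-0->q9 q5-1->q4 q6-0->q0 q6-1->q10 q7-0->q11 q7-1->q7 q8-0->q12 q8-1->q7 q9-0->q12 q9-1->q9 q10-0->q13 q10-1->q10 q11-0->q14 q11-1->q10 q12-0->q14 q12-1->q12 q13-0->q15 q13-1->q2 q14-0->q15 q14-1->q14 q15-0->q9 q15-1->q15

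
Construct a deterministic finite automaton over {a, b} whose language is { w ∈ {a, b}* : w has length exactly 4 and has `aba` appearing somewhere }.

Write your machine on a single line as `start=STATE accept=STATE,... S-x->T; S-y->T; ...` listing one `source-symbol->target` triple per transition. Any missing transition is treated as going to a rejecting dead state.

Run two small machines in parallel and take their product. One (6 states) tracks the input length, saturating at 5; the other (4 states) tracks whether and how much of `aba` has been seen. Each combined state is a pair, one component from each; accept when both components accept.
18 states suffice.
          a    b  
>  S0     S1   S2 
   S1     S3   S4 
   S2     S3   S5 
   S3     S6   S7 
   S4     S8   S9 
   S5     S6   S9 
   S6    S10  S11 
   S7    S12  S13 
   S8    S12  S12 
   S9    S10  S13 
   S10   S14  S15 
   S11   S16  S17 
 * S12   S16  S16 
   S13   S14  S17 
   S14   S14  S15 
   S15   S16  S17 
   S16   S16  S16 
   S17   S14  S17 
(> = start, * = accepting)

start=S0; accept=S12; S0-a->S1; S0-b->S2; S1-a->S3; S1-b->S4; S2-a->S3; S2-b->S5; S3-a->S6; S3-b->S7; S4-a->S8; S4-b->S9; S5-a->S6; S5-b->S9; S6-a->S10; S6-b->S11; S7-a->S12; S7-b->S13; S8-a->S12; S8-b->S12; S9-a->S10; S9-b->S13; S10-a->S14; S10-b->S15; S11-a->S16; S11-b->S17; S12-a->S16; S12-b->S16; S13-a->S14; S13-b->S17; S14-a->S14; S14-b->S15; S15-a->S16; S15-b->S17; S16-a->S16; S16-b->S16; S17-a->S14; S17-b->S17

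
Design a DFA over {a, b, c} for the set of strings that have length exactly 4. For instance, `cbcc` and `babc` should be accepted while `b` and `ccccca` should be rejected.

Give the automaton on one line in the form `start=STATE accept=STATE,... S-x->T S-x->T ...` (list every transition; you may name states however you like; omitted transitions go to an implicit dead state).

start=q0 accept=q4 q0-a->q1 q0-b->q1 q0-c->q1 q1-a->q2 q1-b->q2 q1-c->q2 q2-a->q3 q2-b->q3 q2-c->q3 q3-a->q4 q3-b->q4 q3-c->q4 q4-a->q5 q4-b->q5 q4-c->q5 q5-a->q5 q5-b->q5 q5-c->q5

Count input length up to 5: every symbol moves from q0 toward q5, which means 'more than 4' and absorbs. Accept from {q4}.
6 states suffice.
        a   b   c  
>  q0   q1  q1  q1 
   q1   q2  q2  q2 
   q2   q3  q3  q3 
   q3   q4  q4  q4 
 * q4   q5  q5  q5 
   q5   q5  q5  q5 
(> = start, * = accepting)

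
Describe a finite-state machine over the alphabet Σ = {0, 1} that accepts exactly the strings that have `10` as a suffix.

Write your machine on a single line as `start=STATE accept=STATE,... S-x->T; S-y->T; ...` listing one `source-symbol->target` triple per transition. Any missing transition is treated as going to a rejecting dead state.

Let each state record the length of the longest suffix of the input read so far that is also a prefix of `10`. q1 means the last symbol is `1`; q2 means the last 2 symbols are `10`. Accept only at q2, where the string currently ends in `10`.
3 states suffice.
        0   1  
>  q0   q0  q1 
   q1   q2  q1 
 * q2   q0  q1 
(> = start, * = accepting)

start=q0; accept=q2; q0-0->q0; q0-1->q1; q1-0->q2; q1-1->q1; q2-0->q0; q2-1->q1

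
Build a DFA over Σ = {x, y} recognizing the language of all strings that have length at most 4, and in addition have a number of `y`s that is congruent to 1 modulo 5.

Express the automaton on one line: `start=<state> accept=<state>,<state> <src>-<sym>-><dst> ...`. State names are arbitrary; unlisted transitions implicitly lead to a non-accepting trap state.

start=s0 accept=s2,s4,s7,s11 s0-x->s1 s0-y->s2 s1-x->s3 s1-y->s4 s2-x->s4 s2-y->s5 s3-x->s6 s3-y->s7 s4-x->s7 s4-y->s8 s5-x->s8 s5-y->s9 s6-x->s10 s6-y->s11 s7-x->s11 s7-y->s12 s8-x->s12 s8-y->s13 s9-x->s13 s9-y->s14 s10-x->s15 s10-y->s16 s11-x->s16 s11-y->s17 s12-x->s17 s12-y->s18 s13-x->s18 s13-y->s19 s14-x->s19 s14-y->s15 s15-x->s15 s15-y->s16 s16-x->s16 s16-y->s17 s17-x->s17 s17-y->s18 s18-x->s18 s18-y->s19 s19-x->s19 s19-y->s15

Run two small machines in parallel and take their product. The first has 6 states tracking the input length, saturating at 5; the second has 5 states tracking the count of `y`s modulo 5. A product state is a pair (one from each), accepting exactly when both do.
With 20 states:
          x    y  
>  s0     s1   s2 
   s1     s3   s4 
 * s2     s4   s5 
   s3     s6   s7 
 * s4     s7   s8 
   s5     s8   s9 
   s6    s10  s11 
 * s7    s11  s12 
   s8    s12  s13 
   s9    s13  s14 
   s10   s15  s16 
 * s11   s16  s17 
   s12   s17  s18 
   s13   s18  s19 
   s14   s19  s15 
   s15   s15  s16 
   s16   s16  s17 
   s17   s17  s18 
   s18   s18  s19 
   s19   s19  s15 
(> = start, * = accepting)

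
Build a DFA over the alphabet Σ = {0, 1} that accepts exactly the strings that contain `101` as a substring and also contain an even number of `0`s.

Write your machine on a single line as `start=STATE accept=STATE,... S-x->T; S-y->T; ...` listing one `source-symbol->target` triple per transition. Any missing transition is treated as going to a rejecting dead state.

Run two small machines in parallel and take their product. One (4 states) tracks whether and how much of `101` has been seen; the other (2 states) tracks the count of `0`s modulo 2. Each combined state is a pair, one component from each; accept when both components accept.
With 8 states:
        0   1  
>  q0   q1  q2 
   q1   q0  q3 
   q2   q4  q2 
   q3   q5  q3 
   q4   q0  q6 
   q5   q1  q7 
   q6   q7  q6 
 * q7   q6  q7 
(> = start, * = accepting)

start=q0; accept=q7; q0-0->q1; q0-1->q2; q1-0->q0; q1-1->q3; q2-0->q4; q2-1->q2; q3-0->q5; q3-1->q3; q4-0->q0; q4-1->q6; q5-0->q1; q5-1->q7; q6-0->q7; q6-1->q6; q7-0->q6; q7-1->q7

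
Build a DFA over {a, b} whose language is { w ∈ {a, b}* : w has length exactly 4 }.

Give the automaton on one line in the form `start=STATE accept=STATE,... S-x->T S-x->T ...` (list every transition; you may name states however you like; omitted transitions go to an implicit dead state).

Count input length up to 5: every symbol moves from q0 toward q5, which means 'more than 4' and absorbs. Accept from {q4}.
With 6 states:
        a   b  
>  q0   q1  q1 
   q1   q2  q2 
   q2   q3  q3 
   q3   q4  q4 
 * q4   q5  q5 
   q5   q5  q5 
(> = start, * = accepting)

start=q0 accept=q4 q0-a->q1 q0-b->q1 q1-a->q2 q1-b->q2 q2-a->q3 q2-b->q3 q3-a->q4 q3-b->q4 q4-a->q5 q4-b->q5 q5-a->q5 q5-b->q5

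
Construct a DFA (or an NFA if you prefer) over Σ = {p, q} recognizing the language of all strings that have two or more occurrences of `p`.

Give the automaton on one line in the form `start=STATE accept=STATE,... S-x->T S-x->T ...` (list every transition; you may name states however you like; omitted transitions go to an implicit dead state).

Only the number of `p`s matters, and only up to 3. Make a chain S0 → S1 → S2 → S3 advanced by each `p` (with S3 absorbing); every other symbol self-loops. The accepting set is {S2, S3}.
4 states suffice.
        p   q  
>  S0   S1  S0 
   S1   S2  S1 
 * S2   S3  S2 
 * S3   S3  S3 
(> = start, * = accepting)

start=S0 accept=S2,S3 S0-p->S1 S0-q->S0 S1-p->S2 S1-q->S1 S2-p->S3 S2-q->S2 S3-p->S3 S3-q->S3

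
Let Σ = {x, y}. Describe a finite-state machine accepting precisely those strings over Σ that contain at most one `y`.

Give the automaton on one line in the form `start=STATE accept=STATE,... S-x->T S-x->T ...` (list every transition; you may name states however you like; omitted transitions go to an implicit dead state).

Only the number of `y`s matters, and only up to 2. Make a chain q0 → q1 → q2 advanced by each `y` (with q2 absorbing); every other symbol self-loops. The accepting set is {q0, q1}.
With 3 states:
        x   y  
>* q0   q0  q1 
 * q1   q1  q2 
   q2   q2  q2 
(> = start, * = accepting)

start=q0 accept=q0,q1 q0-x->q0 q0-y->q1 q1-x->q1 q1-y->q2 q2-x->q2 q2-y->q2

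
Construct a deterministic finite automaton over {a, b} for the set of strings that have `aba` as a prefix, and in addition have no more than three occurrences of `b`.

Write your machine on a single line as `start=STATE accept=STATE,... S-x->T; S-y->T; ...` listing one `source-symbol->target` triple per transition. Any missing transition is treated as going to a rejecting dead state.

start=s0; accept=s6,s8,s10; s0-a->s1; s0-b->s2; s1-a->s3; s1-b->s4; s2-a->s2; s2-b->s5; s3-a->s3; s3-b->s2; s4-a->s6; s4-b->s5; s5-a->s5; s5-b->s7; s6-a->s6; s6-b->s8; s7-a->s7; s7-b->s9; s8-a->s8; s8-b->s10; s9-a->s9; s9-b->s9; s10-a->s10; s10-b->s11; s11-a->s11; s11-b->s11

Handle the two conditions separately and then intersect. The first has 5 states tracking whether the input so far still matches the prefix `aba`; the second has 5 states tracking the count of `b`s, saturating at 4. A product state is a pair (one from each), accepting exactly when both do.
          a    b  
>  s0     s1   s2 
   s1     s3   s4 
   s2     s2   s5 
   s3     s3   s2 
   s4     s6   s5 
   s5     s5   s7 
 * s6     s6   s8 
   s7     s7   s9 
 * s8     s8  s10 
   s9     s9   s9 
 * s10   s10  s11 
   s11   s11  s11 
(> = start, * = accepting)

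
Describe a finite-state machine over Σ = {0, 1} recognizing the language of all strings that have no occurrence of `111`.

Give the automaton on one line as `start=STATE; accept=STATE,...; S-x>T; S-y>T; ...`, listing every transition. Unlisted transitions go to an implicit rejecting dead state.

start=q0; accept=q0,q1,q2; q0-0>q0; q0-1>q1; q1-0>q0; q1-1>q2; q2-0>q0; q2-1>q3; q3-0>q3; q3-1>q3

This is the complement of 'contains `111`'. Use the same substring-matching states — q0 through q3 holding how much of `111` has just been matched — but flip the accepting set: everything except the trap q3 accepts.
With 4 states:
        0   1  
>* q0   q0  q1 
 * q1   q0  q2 
 * q2   q0  q3 
   q3   q3  q3 
(> = start, * = accepting)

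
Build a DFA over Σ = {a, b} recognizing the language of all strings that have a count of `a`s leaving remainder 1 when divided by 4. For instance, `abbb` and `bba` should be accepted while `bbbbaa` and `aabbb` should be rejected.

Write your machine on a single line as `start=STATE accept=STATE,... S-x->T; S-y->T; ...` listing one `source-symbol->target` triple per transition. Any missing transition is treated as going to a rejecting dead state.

start=S0; accept=S1; S0-a->S1; S0-b->S0; S1-a->S2; S1-b->S1; S2-a->S3; S2-b->S2; S3-a->S0; S3-b->S3

The only thing that matters is how many `a`s have appeared, reduced mod 4. Use one state per residue: S0 for 0, …, S3 for 3. Reading `a` moves to the next residue; anything else stays put. S1 is accepting.
4 states suffice.
        a   b  
>  S0   S1  S0 
 * S1   S2  S1 
   S2   S3  S2 
   S3   S0  S3 
(> = start, * = accepting)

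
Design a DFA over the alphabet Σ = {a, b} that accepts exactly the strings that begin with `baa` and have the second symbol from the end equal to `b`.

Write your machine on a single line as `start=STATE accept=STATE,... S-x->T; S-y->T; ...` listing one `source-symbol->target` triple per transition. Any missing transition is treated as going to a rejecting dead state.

start=s0; accept=s6,s7; s0-a->s1; s0-b->s2; s1-a->s1; s1-b->s1; s2-a->s3; s2-b->s1; s3-a->s4; s3-b->s1; s4-a->s4; s4-b->s5; s5-a->s6; s5-b->s7; s6-a->s4; s6-b->s5; s7-a->s6; s7-b->s7

Handle the two conditions separately and then intersect. The first has 5 states tracking whether the input so far still matches the prefix `baa`; the second has 7 states tracking the last 2 symbols read. A product state is a pair (one from each), accepting exactly when both do. Minimizing collapses redundant product states.
With 8 states:
        a   b  
>  s0   s1  s2 
   s1   s1  s1 
   s2   s3  s1 
   s3   s4  s1 
   s4   s4  s5 
   s5   s6  s7 
 * s6   s4  s5 
 * s7   s6  s7 
(> = start, * = accepting)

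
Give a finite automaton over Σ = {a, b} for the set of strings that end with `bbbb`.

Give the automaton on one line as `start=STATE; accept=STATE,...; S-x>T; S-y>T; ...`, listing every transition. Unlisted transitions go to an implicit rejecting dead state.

Remember how much of `bbbb` the current input suffix matches. State q0 means no match yet; q1 means the last symbol is `b`; q2 means the last 2 symbols are `bb`; q3 means the last 3 symbols are `bbb`; q4 means the last 4 symbols are `bbbb`. Only q4 accepts. On a mismatch, fall back to the longest proper suffix that is still a prefix of `bbbb`.
        a   b  
>  q0   q0  q1 
   q1   q0  q2 
   q2   q0  q3 
   q3   q0  q4 
 * q4   q0  q4 
(> = start, * = accepting)

start=q0; accept=q4; q0-a>q0; q0-b>q1; q1-a>q0; q1-b>q2; q2-a>q0; q2-b>q3; q3-a>q0; q3-b>q4; q4-a>q0; q4-b>q4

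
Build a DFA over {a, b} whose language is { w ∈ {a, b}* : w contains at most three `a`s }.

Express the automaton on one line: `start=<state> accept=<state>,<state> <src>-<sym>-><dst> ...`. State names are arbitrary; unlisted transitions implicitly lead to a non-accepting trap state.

Only the number of `a`s matters, and only up to 4. Make a chain q0 → q1 → q2 → q3 → q4 advanced by each `a` (with q4 absorbing); every other symbol self-loops. The accepting set is {q0, q1, q2, q3}.
5 states suffice.
        a   b  
>* q0   q1  q0 
 * q1   q2  q1 
 * q2   q3  q2 
 * q3   q4  q3 
   q4   q4  q4 
(> = start, * = accepting)

start=q0 accept=q0,q1,q2,q3 q0-a->q1 q0-b->q0 q1-a->q2 q1-b->q1 q2-a->q3 q2-b->q2 q3-a->q4 q3-b->q3 q4-a->q4 q4-b->q4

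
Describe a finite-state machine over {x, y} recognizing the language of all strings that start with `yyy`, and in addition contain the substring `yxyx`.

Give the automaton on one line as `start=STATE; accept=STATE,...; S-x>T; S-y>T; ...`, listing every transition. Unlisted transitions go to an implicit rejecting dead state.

start=q0; accept=q12; q0-x>q1; q0-y>q2; q1-x>q1; q1-y>q3; q2-x>q4; q2-y>q5; q3-x>q4; q3-y>q3; q4-x>q1; q4-y>q6; q5-x>q4; q5-y>q7; q6-x>q8; q6-y>q3; q7-x>q9; q7-y>q7; q8-x>q8; q8-y>q8; q9-x>q10; q9-y>q11; q10-x>q10; q10-y>q7; q11-x>q12; q11-y>q7; q12-x>q12; q12-y>q12

Run two small machines in parallel and take their product. The first has 5 states tracking whether the input so far still matches the prefix `yyy`; the second has 5 states tracking whether and how much of `yxyx` has been seen. A product state is a pair (one from each), accepting exactly when both do.
13 states suffice.
          x    y  
>  q0     q1   q2 
   q1     q1   q3 
   q2     q4   q5 
   q3     q4   q3 
   q4     q1   q6 
   q5     q4   q7 
   q6     q8   q3 
   q7     q9   q7 
   q8     q8   q8 
   q9    q10  q11 
   q10   q10   q7 
   q11   q12   q7 
 * q12   q12  q12 
(> = start, * = accepting)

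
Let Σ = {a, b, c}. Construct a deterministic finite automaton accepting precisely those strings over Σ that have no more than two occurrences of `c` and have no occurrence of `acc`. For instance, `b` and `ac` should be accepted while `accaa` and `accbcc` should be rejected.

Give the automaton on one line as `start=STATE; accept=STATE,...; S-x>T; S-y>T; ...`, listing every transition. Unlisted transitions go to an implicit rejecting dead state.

Build one automaton per condition and run them in lockstep. One (4 states) tracks the count of `c`s, saturating at 3; the other (4 states) tracks partial matches of the forbidden pattern `acc`. Each combined state is a pair, one component from each; accept when both components accept.
With 13 states:
          a    b    c  
>* q0     q1   q0   q2 
 * q1     q1   q0   q3 
 * q2     q4   q2   q5 
 * q3     q4   q2   q6 
 * q4     q4   q2   q7 
 * q5     q8   q5   q9 
   q6     q6   q6  q10 
 * q7     q8   q5  q10 
 * q8     q8   q5  q11 
   q9    q12   q9   q9 
   q10   q10  q10  q10 
   q11   q12   q9  q10 
   q12   q12   q9  q11 
(> = start, * = accepting)

start=q0; accept=q0,q1,q2,q3,q4,q5,q7,q8; q0-a>q1; q0-b>q0; q0-c>q2; q1-a>q1; q1-b>q0; q1-c>q3; q2-a>q4; q2-b>q2; q2-c>q5; q3-a>q4; q3-b>q2; q3-c>q6; q4-a>q4; q4-b>q2; q4-c>q7; q5-a>q8; q5-b>q5; q5-c>q9; q6-a>q6; q6-b>q6; q6-c>q10; q7-a>q8; q7-b>q5; q7-c>q10; q8-a>q8; q8-b>q5; q8-c>q11; q9-a>q12; q9-b>q9; q9-c>q9; q10-a>q10; q10-b>q10; q10-c>q10; q11-a>q12; q11-b>q9; q11-c>q10; q12-a>q12; q12-b>q9; q12-c>q11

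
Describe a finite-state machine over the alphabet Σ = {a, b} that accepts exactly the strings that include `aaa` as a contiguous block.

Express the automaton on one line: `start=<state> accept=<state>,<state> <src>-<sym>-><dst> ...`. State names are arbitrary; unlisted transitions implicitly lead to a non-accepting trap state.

start=q0 accept=q3 q0-a->q1 q0-b->q0 q1-a->q2 q1-b->q0 q2-a->q3 q2-b->q0 q3-a->q3 q3-b->q3

Track how much of `aaa` has been matched so far: state q0 is no progress, q3 is the absorbing accept state reached once `aaa` has occurred. Intermediate states record partial matches; on a mismatch, fall back to the longest reusable overlap.
With 4 states:
        a   b  
>  q0   q1  q0 
   q1   q2  q0 
   q2   q3  q0 
 * q3   q3  q3 
(> = start, * = accepting)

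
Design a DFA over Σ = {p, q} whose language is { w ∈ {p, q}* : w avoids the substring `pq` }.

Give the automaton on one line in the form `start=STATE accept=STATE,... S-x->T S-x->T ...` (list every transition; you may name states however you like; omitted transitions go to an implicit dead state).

start=A accept=A,B A-p->B A-q->A B-p->B B-q->C C-p->C C-q->C

Track partial matches of the forbidden pattern `pq`. State C is a dead state reached once `pq` has occurred; every other state accepts. A means no part of `pq` is currently matched.
       p  q 
>* A   B  A 
 * B   B  C 
   C   C  C 
(> = start, * = accepting)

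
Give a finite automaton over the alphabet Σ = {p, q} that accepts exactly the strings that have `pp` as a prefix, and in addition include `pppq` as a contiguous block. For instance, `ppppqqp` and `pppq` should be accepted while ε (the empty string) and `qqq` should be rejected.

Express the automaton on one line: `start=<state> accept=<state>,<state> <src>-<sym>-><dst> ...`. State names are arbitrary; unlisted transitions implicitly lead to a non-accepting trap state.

start=A accept=G A-p->B A-q->C B-p->D B-q->C C-p->C C-q->C D-p->E D-q->F E-p->E E-q->G F-p->H F-q->F G-p->G G-q->G H-p->D H-q->F

Handle the two conditions separately and then intersect. One (4 states) tracks whether the input so far still matches the prefix `pp`; the other (5 states) tracks whether and how much of `pppq` has been seen. Each combined state is a pair, one component from each; accept when both components accept. Equivalent product states are then merged.
       p  q 
>  A   B  C 
   B   D  C 
   C   C  C 
   D   E  F 
   E   E  G 
   F   H  F 
 * G   G  G 
   H   D  F 
(> = start, * = accepting)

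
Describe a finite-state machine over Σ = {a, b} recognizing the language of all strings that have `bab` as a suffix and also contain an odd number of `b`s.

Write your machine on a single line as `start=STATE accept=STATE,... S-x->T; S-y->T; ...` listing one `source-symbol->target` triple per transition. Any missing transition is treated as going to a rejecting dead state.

Build one automaton per condition and run them in lockstep. The first has 4 states tracking how much of the suffix `bab` has currently been matched; the second has 2 states tracking the count of `b`s modulo 2. A product state is a pair (one from each), accepting exactly when both do. After merging equivalent states the machine shrinks.
A 5-state machine:
        a   b  
>  s0   s0  s1 
   s1   s1  s2 
   s2   s3  s1 
   s3   s0  s4 
 * s4   s1  s2 
(> = start, * = accepting)

start=s0; accept=s4; s0-a->s0; s0-b->s1; s1-a->s1; s1-b->s2; s2-a->s3; s2-b->s1; s3-a->s0; s3-b->s4; s4-a->s1; s4-b->s2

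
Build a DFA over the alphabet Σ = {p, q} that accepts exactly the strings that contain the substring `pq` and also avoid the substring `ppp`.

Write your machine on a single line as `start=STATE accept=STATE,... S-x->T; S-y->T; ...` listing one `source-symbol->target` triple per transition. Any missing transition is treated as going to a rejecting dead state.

start=S0; accept=S3,S5,S6; S0-p->S1; S0-q->S0; S1-p->S2; S1-q->S3; S2-p->S4; S2-q->S3; S3-p->S5; S3-q->S3; S4-p->S4; S4-q->S4; S5-p->S6; S5-q->S3; S6-p->S4; S6-q->S3

Build one automaton per condition and run them in lockstep. The first has 3 states tracking whether and how much of `pq` has been seen; the second has 4 states tracking partial matches of the forbidden pattern `ppp`. A product state is a pair (one from each), accepting exactly when both do. Equivalent product states are then merged.
        p   q  
>  S0   S1  S0 
   S1   S2  S3 
   S2   S4  S3 
 * S3   S5  S3 
   S4   S4  S4 
 * S5   S6  S3 
 * S6   S4  S3 
(> = start, * = accepting)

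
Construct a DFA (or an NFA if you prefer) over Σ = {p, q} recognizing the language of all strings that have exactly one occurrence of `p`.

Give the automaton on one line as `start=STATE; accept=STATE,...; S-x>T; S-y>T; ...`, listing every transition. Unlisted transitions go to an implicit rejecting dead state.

start=s0; accept=s1; s0-p>s1; s0-q>s0; s1-p>s2; s1-q>s1; s2-p>s2; s2-q>s2

Only the number of `p`s matters, and only up to 2. Make a chain s0 → s1 → s2 advanced by each `p` (with s2 absorbing); every other symbol self-loops. The accepting set is {s1}.
        p   q  
>  s0   s1  s0 
 * s1   s2  s1 
   s2   s2  s2 
(> = start, * = accepting)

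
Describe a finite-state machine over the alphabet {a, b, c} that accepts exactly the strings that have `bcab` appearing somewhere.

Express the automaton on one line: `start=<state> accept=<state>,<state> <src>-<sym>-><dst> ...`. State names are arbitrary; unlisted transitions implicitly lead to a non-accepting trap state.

Track how much of `bcab` has been matched so far: state q0 is no progress, q4 is the absorbing accept state reached once `bcab` has occurred. Intermediate states record partial matches; on a mismatch, fall back to the longest reusable overlap.
With 5 states:
        a   b   c  
>  q0   q0  q1  q0 
   q1   q0  q1  q2 
   q2   q3  q1  q0 
   q3   q0  q4  q0 
 * q4   q4  q4  q4 
(> = start, * = accepting)

start=q0 accept=q4 q0-a->q0 q0-b->q1 q0-c->q0 q1-a->q0 q1-b->q1 q1-c->q2 q2-a->q3 q2-b->q1 q2-c->q0 q3-a->q0 q3-b->q4 q3-c->q0 q4-a->q4 q4-b->q4 q4-c->q4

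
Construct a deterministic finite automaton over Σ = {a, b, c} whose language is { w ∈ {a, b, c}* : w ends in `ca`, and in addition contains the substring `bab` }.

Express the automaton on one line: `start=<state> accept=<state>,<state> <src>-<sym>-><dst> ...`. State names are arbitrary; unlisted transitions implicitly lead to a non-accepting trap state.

start=q0 accept=q5 q0-a->q0 q0-b->q1 q0-c->q0 q1-a->q2 q1-b->q1 q1-c->q0 q2-a->q0 q2-b->q3 q2-c->q0 q3-a->q3 q3-b->q3 q3-c->q4 q4-a->q5 q4-b->q3 q4-c->q4 q5-a->q3 q5-b->q3 q5-c->q4

Build one automaton per condition and run them in lockstep. One (3 states) tracks how much of the suffix `ca` has currently been matched; the other (4 states) tracks whether and how much of `bab` has been seen. Each combined state is a pair, one component from each; accept when both components accept. After merging equivalent states the machine shrinks.
        a   b   c  
>  q0   q0  q1  q0 
   q1   q2  q1  q0 
   q2   q0  q3  q0 
   q3   q3  q3  q4 
   q4   q5  q3  q4 
 * q5   q3  q3  q4 
(> = start, * = accepting)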